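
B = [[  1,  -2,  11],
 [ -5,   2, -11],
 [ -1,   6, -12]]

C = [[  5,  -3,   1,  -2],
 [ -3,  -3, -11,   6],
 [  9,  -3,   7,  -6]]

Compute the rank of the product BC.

First compute BC:
[[110, -30, 100, -80],
 [-130,  42, -104,  88],
 [-131,  21, -151, 110]]
Now row reduce the product.
R2 ← R2 + (13/11)·R1: [0, 72/11, 156/11, -72/11]
R3 ← R3 + (131/110)·R1: [0, -162/11, -351/11, 162/11]
R3 ← R3 + (9/4)·R2: [0, 0, 0, 0]
2 nonzero rows, so rank(BC) = 2.

2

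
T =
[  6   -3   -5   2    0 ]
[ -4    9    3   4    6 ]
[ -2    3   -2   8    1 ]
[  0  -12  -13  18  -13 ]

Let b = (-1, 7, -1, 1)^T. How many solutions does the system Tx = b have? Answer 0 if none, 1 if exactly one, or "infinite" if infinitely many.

Row reduce the augmented matrix [T | b].
R2 ← R2 + (2/3)·R1: [0, 7, -1/3, 16/3, 6, 19/3]
R3 ← R3 + (1/3)·R1: [0, 2, -11/3, 26/3, 1, -4/3]
R3 ← R3 − (2/7)·R2: [0, 0, -25/7, 50/7, -5/7, -22/7]
R4 ← R4 + (12/7)·R2: [0, 0, -95/7, 190/7, -19/7, 83/7]
R4 ← R4 − (19/5)·R3: [0, 0, 0, 0, 0, 119/5]
The echelon form has 4 nonzero rows; the last pivot sits in the augmented column, so rank(T) = 3 but rank([T|b]) = 4.
Since the ranks differ, the system is inconsistent.
It has no solutions.

0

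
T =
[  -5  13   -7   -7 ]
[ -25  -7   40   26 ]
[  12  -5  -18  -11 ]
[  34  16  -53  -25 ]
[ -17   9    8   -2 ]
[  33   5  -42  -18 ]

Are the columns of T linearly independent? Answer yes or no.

yes

Row reduce T to echelon form.
R2 ← R2 − (5)·R1: [0, -72, 75, 61]
R3 ← R3 + (12/5)·R1: [0, 131/5, -174/5, -139/5]
R4 ← R4 + (34/5)·R1: [0, 522/5, -503/5, -363/5]
R5 ← R5 − (17/5)·R1: [0, -176/5, 159/5, 109/5]
R6 ← R6 + (33/5)·R1: [0, 454/5, -441/5, -321/5]
R3 ← R3 + (131/360)·R2: [0, 0, -901/120, -2017/360]
R4 ← R4 + (29/20)·R2: [0, 0, 163/20, 317/20]
R5 ← R5 − (22/45)·R2: [0, 0, -73/15, -361/45]
R6 ← R6 + (227/180)·R2: [0, 0, 383/60, 2291/180]
R4 ← R4 + (978/901)·R3: [0, 0, 0, 26404/2703]
R5 ← R5 − (584/901)·R3: [0, 0, 0, -3956/901]
R6 ← R6 + (766/901)·R3: [0, 0, 0, 7176/901]
R5 ← R5 + (129/287)·R4: [0, 0, 0, 0]
R6 ← R6 − (234/287)·R4: [0, 0, 0, 0]
4 pivots among 4 columns.
Every column is a pivot column, so the columns are linearly independent.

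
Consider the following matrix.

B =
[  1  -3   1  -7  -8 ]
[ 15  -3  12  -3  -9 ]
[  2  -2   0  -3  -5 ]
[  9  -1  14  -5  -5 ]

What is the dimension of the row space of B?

Row reduce to echelon form.
R2 ← R2 − (15)·R1: [0, 42, -3, 102, 111]
R3 ← R3 − (2)·R1: [0, 4, -2, 11, 11]
R4 ← R4 − (9)·R1: [0, 26, 5, 58, 67]
R3 ← R3 − (2/21)·R2: [0, 0, -12/7, 9/7, 3/7]
R4 ← R4 − (13/21)·R2: [0, 0, 48/7, -36/7, -12/7]
R4 ← R4 + (4)·R3: [0, 0, 0, 0, 0]
Echelon form has 3 nonzero rows, so rank(B) = 3.
The row space has dimension equal to the rank: 3.

3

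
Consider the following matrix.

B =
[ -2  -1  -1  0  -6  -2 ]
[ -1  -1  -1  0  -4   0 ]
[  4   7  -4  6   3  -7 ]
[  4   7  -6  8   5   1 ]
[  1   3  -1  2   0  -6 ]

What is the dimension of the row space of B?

4

Row reduce to echelon form.
R2 ← R2 − (1/2)·R1: [0, -1/2, -1/2, 0, -1, 1]
R3 ← R3 + (2)·R1: [0, 5, -6, 6, -9, -11]
R4 ← R4 + (2)·R1: [0, 5, -8, 8, -7, -3]
R5 ← R5 + (1/2)·R1: [0, 5/2, -3/2, 2, -3, -7]
R3 ← R3 + (10)·R2: [0, 0, -11, 6, -19, -1]
R4 ← R4 + (10)·R2: [0, 0, -13, 8, -17, 7]
R5 ← R5 + (5)·R2: [0, 0, -4, 2, -8, -2]
R4 ← R4 − (13/11)·R3: [0, 0, 0, 10/11, 60/11, 90/11]
R5 ← R5 − (4/11)·R3: [0, 0, 0, -2/11, -12/11, -18/11]
R5 ← R5 + (1/5)·R4: [0, 0, 0, 0, 0, 0]
Echelon form has 4 nonzero rows, so rank(B) = 4.
The row space has dimension equal to the rank: 4.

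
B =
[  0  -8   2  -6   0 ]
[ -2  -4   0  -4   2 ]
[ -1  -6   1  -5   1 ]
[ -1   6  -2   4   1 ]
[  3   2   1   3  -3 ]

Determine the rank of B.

2

Row reduce to echelon form.
Swap R1 ↔ R2
R3 ← R3 − (1/2)·R1: [0, -4, 1, -3, 0]
R4 ← R4 − (1/2)·R1: [0, 8, -2, 6, 0]
R5 ← R5 + (3/2)·R1: [0, -4, 1, -3, 0]
R3 ← R3 − (1/2)·R2: [0, 0, 0, 0, 0]
R4 ← R4 + R2: [0, 0, 0, 0, 0]
R5 ← R5 − (1/2)·R2: [0, 0, 0, 0, 0]
Echelon form has 2 nonzero rows, so rank(B) = 2.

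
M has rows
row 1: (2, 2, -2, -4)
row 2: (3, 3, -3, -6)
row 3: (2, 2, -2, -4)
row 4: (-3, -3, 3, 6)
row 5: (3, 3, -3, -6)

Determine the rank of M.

1

Row reduce to echelon form.
R2 ← R2 − (3/2)·R1: [0, 0, 0, 0]
R3 ← R3 − R1: [0, 0, 0, 0]
R4 ← R4 + (3/2)·R1: [0, 0, 0, 0]
R5 ← R5 − (3/2)·R1: [0, 0, 0, 0]
Echelon form has 1 nonzero row, so rank(M) = 1.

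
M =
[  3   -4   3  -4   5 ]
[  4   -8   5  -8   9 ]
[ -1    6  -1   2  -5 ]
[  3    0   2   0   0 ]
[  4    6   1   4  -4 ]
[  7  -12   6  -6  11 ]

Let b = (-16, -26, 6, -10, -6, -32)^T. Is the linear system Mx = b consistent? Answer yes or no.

yes

Row reduce the augmented matrix [M | b].
R2 ← R2 − (4/3)·R1: [0, -8/3, 1, -8/3, 7/3, -14/3]
R3 ← R3 + (1/3)·R1: [0, 14/3, 0, 2/3, -10/3, 2/3]
R4 ← R4 − R1: [0, 4, -1, 4, -5, 6]
R5 ← R5 − (4/3)·R1: [0, 34/3, -3, 28/3, -32/3, 46/3]
R6 ← R6 − (7/3)·R1: [0, -8/3, -1, 10/3, -2/3, 16/3]
R3 ← R3 + (7/4)·R2: [0, 0, 7/4, -4, 3/4, -15/2]
R4 ← R4 + (3/2)·R2: [0, 0, 1/2, 0, -3/2, -1]
R5 ← R5 + (17/4)·R2: [0, 0, 5/4, -2, -3/4, -9/2]
R6 ← R6 − R2: [0, 0, -2, 6, -3, 10]
R4 ← R4 − (2/7)·R3: [0, 0, 0, 8/7, -12/7, 8/7]
R5 ← R5 − (5/7)·R3: [0, 0, 0, 6/7, -9/7, 6/7]
R6 ← R6 + (8/7)·R3: [0, 0, 0, 10/7, -15/7, 10/7]
R5 ← R5 − (3/4)·R4: [0, 0, 0, 0, 0, 0]
R6 ← R6 − (5/4)·R4: [0, 0, 0, 0, 0, 0]
The echelon form has 4 nonzero rows, and every pivot lies in the first 5 columns, so rank(M) = rank([M|b]) = 4.
The system is consistent.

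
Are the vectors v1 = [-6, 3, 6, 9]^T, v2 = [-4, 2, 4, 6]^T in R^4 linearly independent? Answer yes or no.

Form the matrix with these vectors as rows and row reduce.
R2 ← R2 − (2/3)·R1: [0, 0, 0, 0]
1 nonzero row, so the 2 vectors span a space of dimension 1.
Since 1 < 2, the vectors are linearly dependent.

no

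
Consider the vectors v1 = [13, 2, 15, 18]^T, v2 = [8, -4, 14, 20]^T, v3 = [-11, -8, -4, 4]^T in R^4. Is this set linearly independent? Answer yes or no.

yes

Form the matrix with these vectors as rows and row reduce.
R2 ← R2 − (8/13)·R1: [0, -68/13, 62/13, 116/13]
R3 ← R3 + (11/13)·R1: [0, -82/13, 113/13, 250/13]
R3 ← R3 − (41/34)·R2: [0, 0, 50/17, 144/17]
3 nonzero rows, so the 3 vectors span a space of dimension 3.
Since 3 = 3, the vectors are linearly independent.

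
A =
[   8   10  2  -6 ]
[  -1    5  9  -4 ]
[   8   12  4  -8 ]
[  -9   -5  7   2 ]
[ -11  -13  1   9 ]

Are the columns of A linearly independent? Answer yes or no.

no

Row reduce A to echelon form.
R2 ← R2 + (1/8)·R1: [0, 25/4, 37/4, -19/4]
R3 ← R3 − R1: [0, 2, 2, -2]
R4 ← R4 + (9/8)·R1: [0, 25/4, 37/4, -19/4]
R5 ← R5 + (11/8)·R1: [0, 3/4, 15/4, 3/4]
R3 ← R3 − (8/25)·R2: [0, 0, -24/25, -12/25]
R4 ← R4 − R2: [0, 0, 0, 0]
R5 ← R5 − (3/25)·R2: [0, 0, 66/25, 33/25]
R5 ← R5 + (11/4)·R3: [0, 0, 0, 0]
3 pivots among 4 columns.
Only 3 < 4 pivot columns, so the columns are linearly dependent.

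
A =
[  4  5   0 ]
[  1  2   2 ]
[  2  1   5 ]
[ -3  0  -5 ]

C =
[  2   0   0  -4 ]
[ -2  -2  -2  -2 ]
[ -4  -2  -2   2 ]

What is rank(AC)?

First compute AC:
[[ -2, -10, -10, -26],
 [-10,  -8,  -8,  -4],
 [-18, -12, -12,   0],
 [ 14,  10,  10,   2]]
Now row reduce the product.
R2 ← R2 − (5)·R1: [0, 42, 42, 126]
R3 ← R3 − (9)·R1: [0, 78, 78, 234]
R4 ← R4 + (7)·R1: [0, -60, -60, -180]
R3 ← R3 − (13/7)·R2: [0, 0, 0, 0]
R4 ← R4 + (10/7)·R2: [0, 0, 0, 0]
2 nonzero rows, so rank(AC) = 2.

2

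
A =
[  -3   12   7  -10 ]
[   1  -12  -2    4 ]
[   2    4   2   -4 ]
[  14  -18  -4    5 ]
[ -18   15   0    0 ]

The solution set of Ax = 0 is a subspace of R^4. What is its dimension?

Row reduce to echelon form.
R2 ← R2 + (1/3)·R1: [0, -8, 1/3, 2/3]
R3 ← R3 + (2/3)·R1: [0, 12, 20/3, -32/3]
R4 ← R4 + (14/3)·R1: [0, 38, 86/3, -125/3]
R5 ← R5 − (6)·R1: [0, -57, -42, 60]
R3 ← R3 + (3/2)·R2: [0, 0, 43/6, -29/3]
R4 ← R4 + (19/4)·R2: [0, 0, 121/4, -77/2]
R5 ← R5 − (57/8)·R2: [0, 0, -355/8, 221/4]
R4 ← R4 − (363/86)·R3: [0, 0, 0, 99/43]
R5 ← R5 + (1065/172)·R3: [0, 0, 0, -198/43]
R5 ← R5 + (2)·R4: [0, 0, 0, 0]
4 nonzero rows, so rank(A) = 4.
A has 4 columns; by rank–nullity, nullity = 4 − 4 = 0.

0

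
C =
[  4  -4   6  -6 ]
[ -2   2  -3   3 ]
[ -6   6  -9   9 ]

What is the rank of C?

Row reduce to echelon form.
R2 ← R2 + (1/2)·R1: [0, 0, 0, 0]
R3 ← R3 + (3/2)·R1: [0, 0, 0, 0]
Echelon form has 1 nonzero row, so rank(C) = 1.

1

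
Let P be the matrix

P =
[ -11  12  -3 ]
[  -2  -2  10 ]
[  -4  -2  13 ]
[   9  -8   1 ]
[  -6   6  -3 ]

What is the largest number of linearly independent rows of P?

Row reduce to echelon form.
R2 ← R2 − (2/11)·R1: [0, -46/11, 116/11]
R3 ← R3 − (4/11)·R1: [0, -70/11, 155/11]
R4 ← R4 + (9/11)·R1: [0, 20/11, -16/11]
R5 ← R5 − (6/11)·R1: [0, -6/11, -15/11]
R3 ← R3 − (35/23)·R2: [0, 0, -45/23]
R4 ← R4 + (10/23)·R2: [0, 0, 72/23]
R5 ← R5 − (3/23)·R2: [0, 0, -63/23]
R4 ← R4 + (8/5)·R3: [0, 0, 0]
R5 ← R5 − (7/5)·R3: [0, 0, 0]
Echelon form has 3 nonzero rows, so rank(P) = 3.
The rank gives the maximum number of linearly independent rows: 3.

3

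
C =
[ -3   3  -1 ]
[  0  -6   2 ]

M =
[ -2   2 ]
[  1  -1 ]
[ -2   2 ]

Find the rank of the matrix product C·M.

First compute CM:
[[ 11, -11],
 [-10,  10]]
Now row reduce the product.
R2 ← R2 + (10/11)·R1: [0, 0]
1 nonzero row, so rank(CM) = 1.

1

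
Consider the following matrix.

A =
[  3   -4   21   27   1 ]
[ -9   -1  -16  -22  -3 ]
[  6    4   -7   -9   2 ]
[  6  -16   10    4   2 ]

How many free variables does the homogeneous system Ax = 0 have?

Row reduce to echelon form.
R2 ← R2 + (3)·R1: [0, -13, 47, 59, 0]
R3 ← R3 − (2)·R1: [0, 12, -49, -63, 0]
R4 ← R4 − (2)·R1: [0, -8, -32, -50, 0]
R3 ← R3 + (12/13)·R2: [0, 0, -73/13, -111/13, 0]
R4 ← R4 − (8/13)·R2: [0, 0, -792/13, -1122/13, 0]
R4 ← R4 − (792/73)·R3: [0, 0, 0, 462/73, 0]
4 nonzero rows, so rank(A) = 4.
A has 5 columns; by rank–nullity, nullity = 5 − 4 = 1.

1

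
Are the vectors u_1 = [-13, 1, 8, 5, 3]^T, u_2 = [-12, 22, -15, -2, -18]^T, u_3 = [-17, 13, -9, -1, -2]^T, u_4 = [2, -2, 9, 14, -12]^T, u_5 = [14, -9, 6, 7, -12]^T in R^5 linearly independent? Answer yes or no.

Form the matrix with these vectors as rows and row reduce.
R2 ← R2 − (12/13)·R1: [0, 274/13, -291/13, -86/13, -270/13]
R3 ← R3 − (17/13)·R1: [0, 152/13, -253/13, -98/13, -77/13]
R4 ← R4 + (2/13)·R1: [0, -24/13, 133/13, 192/13, -150/13]
R5 ← R5 + (14/13)·R1: [0, -103/13, 190/13, 161/13, -114/13]
R3 ← R3 − (76/137)·R2: [0, 0, -965/137, -530/137, 767/137]
R4 ← R4 + (12/137)·R2: [0, 0, 1133/137, 1944/137, -1830/137]
R5 ← R5 + (103/274)·R2: [0, 0, 1699/274, 1356/137, -2271/137]
R4 ← R4 + (1133/965)·R3: [0, 0, 0, 1862/193, -6547/965]
R5 ← R5 + (1699/1930)·R3: [0, 0, 0, 1253/193, -22481/1930]
R5 ← R5 − (179/266)·R4: [0, 0, 0, 0, -942/133]
5 nonzero rows, so the 5 vectors span a space of dimension 5.
Since 5 = 5, the vectors are linearly independent.

yes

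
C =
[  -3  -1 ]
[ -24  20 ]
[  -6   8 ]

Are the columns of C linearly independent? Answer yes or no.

Row reduce C to echelon form.
R2 ← R2 − (8)·R1: [0, 28]
R3 ← R3 − (2)·R1: [0, 10]
R3 ← R3 − (5/14)·R2: [0, 0]
2 pivots among 2 columns.
Every column is a pivot column, so the columns are linearly independent.

yes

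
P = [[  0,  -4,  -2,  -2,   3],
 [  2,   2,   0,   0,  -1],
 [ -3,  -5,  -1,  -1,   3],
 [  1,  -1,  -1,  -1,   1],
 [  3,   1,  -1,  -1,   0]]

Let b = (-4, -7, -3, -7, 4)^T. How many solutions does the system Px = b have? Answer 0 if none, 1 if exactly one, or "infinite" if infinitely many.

0

Row reduce the augmented matrix [P | b].
Swap R1 ↔ R2
R3 ← R3 + (3/2)·R1: [0, -2, -1, -1, 3/2, -27/2]
R4 ← R4 − (1/2)·R1: [0, -2, -1, -1, 3/2, -7/2]
R5 ← R5 − (3/2)·R1: [0, -2, -1, -1, 3/2, 29/2]
R3 ← R3 − (1/2)·R2: [0, 0, 0, 0, 0, -23/2]
R4 ← R4 − (1/2)·R2: [0, 0, 0, 0, 0, -3/2]
R5 ← R5 − (1/2)·R2: [0, 0, 0, 0, 0, 33/2]
R4 ← R4 − (3/23)·R3: [0, 0, 0, 0, 0, 0]
R5 ← R5 + (33/23)·R3: [0, 0, 0, 0, 0, 0]
The echelon form has 3 nonzero rows; the last pivot sits in the augmented column, so rank(P) = 2 but rank([P|b]) = 3.
Since the ranks differ, the system is inconsistent.
It has no solutions.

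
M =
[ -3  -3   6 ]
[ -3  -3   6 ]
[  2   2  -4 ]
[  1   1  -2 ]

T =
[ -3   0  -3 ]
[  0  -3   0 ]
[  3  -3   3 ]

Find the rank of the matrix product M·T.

1

First compute MT:
[[ 27,  -9,  27],
 [ 27,  -9,  27],
 [-18,   6, -18],
 [ -9,   3,  -9]]
Now row reduce the product.
R2 ← R2 − R1: [0, 0, 0]
R3 ← R3 + (2/3)·R1: [0, 0, 0]
R4 ← R4 + (1/3)·R1: [0, 0, 0]
1 nonzero row, so rank(MT) = 1.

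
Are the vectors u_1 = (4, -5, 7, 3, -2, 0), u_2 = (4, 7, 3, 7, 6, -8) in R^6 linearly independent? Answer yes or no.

Form the matrix with these vectors as rows and row reduce.
R2 ← R2 − R1: [0, 12, -4, 4, 8, -8]
2 nonzero rows, so the 2 vectors span a space of dimension 2.
Since 2 = 2, the vectors are linearly independent.

yes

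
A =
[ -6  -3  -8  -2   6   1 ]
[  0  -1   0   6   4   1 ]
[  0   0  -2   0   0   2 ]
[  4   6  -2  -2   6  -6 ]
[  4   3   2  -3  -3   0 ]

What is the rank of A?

5

Row reduce to echelon form.
R4 ← R4 + (2/3)·R1: [0, 4, -22/3, -10/3, 10, -16/3]
R5 ← R5 + (2/3)·R1: [0, 1, -10/3, -13/3, 1, 2/3]
R4 ← R4 + (4)·R2: [0, 0, -22/3, 62/3, 26, -4/3]
R5 ← R5 + R2: [0, 0, -10/3, 5/3, 5, 5/3]
R4 ← R4 − (11/3)·R3: [0, 0, 0, 62/3, 26, -26/3]
R5 ← R5 − (5/3)·R3: [0, 0, 0, 5/3, 5, -5/3]
R5 ← R5 − (5/62)·R4: [0, 0, 0, 0, 90/31, -30/31]
Echelon form has 5 nonzero rows, so rank(A) = 5.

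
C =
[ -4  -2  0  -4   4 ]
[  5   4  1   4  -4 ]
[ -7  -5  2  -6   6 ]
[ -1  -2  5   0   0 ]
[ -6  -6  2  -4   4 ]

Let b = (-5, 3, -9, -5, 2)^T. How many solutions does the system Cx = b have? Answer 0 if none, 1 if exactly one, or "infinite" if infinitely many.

0

Row reduce the augmented matrix [C | b].
R2 ← R2 + (5/4)·R1: [0, 3/2, 1, -1, 1, -13/4]
R3 ← R3 − (7/4)·R1: [0, -3/2, 2, 1, -1, -1/4]
R4 ← R4 − (1/4)·R1: [0, -3/2, 5, 1, -1, -15/4]
R5 ← R5 − (3/2)·R1: [0, -3, 2, 2, -2, 19/2]
R3 ← R3 + R2: [0, 0, 3, 0, 0, -7/2]
R4 ← R4 + R2: [0, 0, 6, 0, 0, -7]
R5 ← R5 + (2)·R2: [0, 0, 4, 0, 0, 3]
R4 ← R4 − (2)·R3: [0, 0, 0, 0, 0, 0]
R5 ← R5 − (4/3)·R3: [0, 0, 0, 0, 0, 23/3]
Swap R4 ↔ R5
The echelon form has 4 nonzero rows; the last pivot sits in the augmented column, so rank(C) = 3 but rank([C|b]) = 4.
Since the ranks differ, the system is inconsistent.
It has no solutions.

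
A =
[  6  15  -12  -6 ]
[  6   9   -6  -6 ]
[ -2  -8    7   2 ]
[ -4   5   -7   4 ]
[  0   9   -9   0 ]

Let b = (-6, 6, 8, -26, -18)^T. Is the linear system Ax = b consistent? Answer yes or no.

yes

Row reduce the augmented matrix [A | b].
R2 ← R2 − R1: [0, -6, 6, 0, 12]
R3 ← R3 + (1/3)·R1: [0, -3, 3, 0, 6]
R4 ← R4 + (2/3)·R1: [0, 15, -15, 0, -30]
R3 ← R3 − (1/2)·R2: [0, 0, 0, 0, 0]
R4 ← R4 + (5/2)·R2: [0, 0, 0, 0, 0]
R5 ← R5 + (3/2)·R2: [0, 0, 0, 0, 0]
The echelon form has 2 nonzero rows, and every pivot lies in the first 4 columns, so rank(A) = rank([A|b]) = 2.
The system is consistent.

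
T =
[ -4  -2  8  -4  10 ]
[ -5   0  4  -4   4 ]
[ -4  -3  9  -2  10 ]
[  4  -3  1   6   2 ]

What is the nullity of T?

Row reduce to echelon form.
R2 ← R2 − (5/4)·R1: [0, 5/2, -6, 1, -17/2]
R3 ← R3 − R1: [0, -1, 1, 2, 0]
R4 ← R4 + R1: [0, -5, 9, 2, 12]
R3 ← R3 + (2/5)·R2: [0, 0, -7/5, 12/5, -17/5]
R4 ← R4 + (2)·R2: [0, 0, -3, 4, -5]
R4 ← R4 − (15/7)·R3: [0, 0, 0, -8/7, 16/7]
4 nonzero rows, so rank(T) = 4.
T has 5 columns; by rank–nullity, nullity = 5 − 4 = 1.

1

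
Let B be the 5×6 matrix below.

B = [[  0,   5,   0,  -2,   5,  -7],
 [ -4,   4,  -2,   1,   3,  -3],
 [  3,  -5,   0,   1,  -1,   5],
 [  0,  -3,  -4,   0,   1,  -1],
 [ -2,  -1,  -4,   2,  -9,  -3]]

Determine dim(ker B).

Row reduce to echelon form.
Swap R1 ↔ R2
R3 ← R3 + (3/4)·R1: [0, -2, -3/2, 7/4, 5/4, 11/4]
R5 ← R5 − (1/2)·R1: [0, -3, -3, 3/2, -21/2, -3/2]
R3 ← R3 + (2/5)·R2: [0, 0, -3/2, 19/20, 13/4, -1/20]
R4 ← R4 + (3/5)·R2: [0, 0, -4, -6/5, 4, -26/5]
R5 ← R5 + (3/5)·R2: [0, 0, -3, 3/10, -15/2, -57/10]
R4 ← R4 − (8/3)·R3: [0, 0, 0, -56/15, -14/3, -76/15]
R5 ← R5 − (2)·R3: [0, 0, 0, -8/5, -14, -28/5]
R5 ← R5 − (3/7)·R4: [0, 0, 0, 0, -12, -24/7]
5 nonzero rows, so rank(B) = 5.
B has 6 columns; by rank–nullity, nullity = 6 − 5 = 1.

1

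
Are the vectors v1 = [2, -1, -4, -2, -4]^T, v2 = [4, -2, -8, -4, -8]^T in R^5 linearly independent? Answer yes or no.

Form the matrix with these vectors as rows and row reduce.
R2 ← R2 − (2)·R1: [0, 0, 0, 0, 0]
1 nonzero row, so the 2 vectors span a space of dimension 1.
Since 1 < 2, the vectors are linearly dependent.

no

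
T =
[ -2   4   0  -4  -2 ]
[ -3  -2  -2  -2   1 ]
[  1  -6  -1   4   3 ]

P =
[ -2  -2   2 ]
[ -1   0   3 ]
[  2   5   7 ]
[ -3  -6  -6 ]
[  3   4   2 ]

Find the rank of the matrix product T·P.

First compute TP:
[[  6,  20,  28],
 [ 13,  12, -12],
 [ -1, -19, -41]]
Now row reduce the product.
R2 ← R2 − (13/6)·R1: [0, -94/3, -218/3]
R3 ← R3 + (1/6)·R1: [0, -47/3, -109/3]
R3 ← R3 − (1/2)·R2: [0, 0, 0]
2 nonzero rows, so rank(TP) = 2.

2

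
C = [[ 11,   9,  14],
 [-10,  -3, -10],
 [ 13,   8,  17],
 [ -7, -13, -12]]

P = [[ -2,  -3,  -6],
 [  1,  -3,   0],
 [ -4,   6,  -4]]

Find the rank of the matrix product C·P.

First compute CP:
[[-69,  24, -122],
 [ 57, -21, 100],
 [-86,  39, -146],
 [ 49, -12,  90]]
Now row reduce the product.
R2 ← R2 + (19/23)·R1: [0, -27/23, -18/23]
R3 ← R3 − (86/69)·R1: [0, 209/23, 418/69]
R4 ← R4 + (49/69)·R1: [0, 116/23, 232/69]
R3 ← R3 + (209/27)·R2: [0, 0, 0]
R4 ← R4 + (116/27)·R2: [0, 0, 0]
2 nonzero rows, so rank(CP) = 2.

2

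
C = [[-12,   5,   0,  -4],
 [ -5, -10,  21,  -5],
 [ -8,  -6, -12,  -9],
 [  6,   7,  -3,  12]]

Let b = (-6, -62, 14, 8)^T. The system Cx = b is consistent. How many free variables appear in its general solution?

Row reduce the augmented matrix [C | b].
R2 ← R2 − (5/12)·R1: [0, -145/12, 21, -10/3, -119/2]
R3 ← R3 − (2/3)·R1: [0, -28/3, -12, -19/3, 18]
R4 ← R4 + (1/2)·R1: [0, 19/2, -3, 10, 5]
R3 ← R3 − (112/145)·R2: [0, 0, -4092/145, -109/29, 9274/145]
R4 ← R4 + (114/145)·R2: [0, 0, 1959/145, 214/29, -6058/145]
R4 ← R4 + (653/1364)·R3: [0, 0, 0, 7611/1364, -7611/682]
The echelon form has 4 nonzero rows, and every pivot lies in the first 4 columns, so rank(C) = rank([C|b]) = 4.
The system is consistent.
Free variables = (unknowns) − (rank) = 4 − 4 = 0.

0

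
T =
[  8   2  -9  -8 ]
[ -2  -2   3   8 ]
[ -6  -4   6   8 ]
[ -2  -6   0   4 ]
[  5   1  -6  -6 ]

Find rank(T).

Row reduce to echelon form.
R2 ← R2 + (1/4)·R1: [0, -3/2, 3/4, 6]
R3 ← R3 + (3/4)·R1: [0, -5/2, -3/4, 2]
R4 ← R4 + (1/4)·R1: [0, -11/2, -9/4, 2]
R5 ← R5 − (5/8)·R1: [0, -1/4, -3/8, -1]
R3 ← R3 − (5/3)·R2: [0, 0, -2, -8]
R4 ← R4 − (11/3)·R2: [0, 0, -5, -20]
R5 ← R5 − (1/6)·R2: [0, 0, -1/2, -2]
R4 ← R4 − (5/2)·R3: [0, 0, 0, 0]
R5 ← R5 − (1/4)·R3: [0, 0, 0, 0]
Echelon form has 3 nonzero rows, so rank(T) = 3.

3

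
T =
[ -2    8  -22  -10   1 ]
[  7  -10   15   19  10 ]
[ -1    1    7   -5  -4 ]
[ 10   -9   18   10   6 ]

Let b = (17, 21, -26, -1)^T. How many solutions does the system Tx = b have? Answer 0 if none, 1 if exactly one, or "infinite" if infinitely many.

infinite

Row reduce the augmented matrix [T | b].
R2 ← R2 + (7/2)·R1: [0, 18, -62, -16, 27/2, 161/2]
R3 ← R3 − (1/2)·R1: [0, -3, 18, 0, -9/2, -69/2]
R4 ← R4 + (5)·R1: [0, 31, -92, -40, 11, 84]
R3 ← R3 + (1/6)·R2: [0, 0, 23/3, -8/3, -9/4, -253/12]
R4 ← R4 − (31/18)·R2: [0, 0, 133/9, -112/9, -49/4, -1967/36]
R4 ← R4 − (133/69)·R3: [0, 0, 0, -168/23, -182/23, -14]
The echelon form has 4 nonzero rows, and every pivot lies in the first 5 columns, so rank(T) = rank([T|b]) = 4.
The system is consistent.
rank = 4 < 5 unknowns, so there are infinitely many solutions.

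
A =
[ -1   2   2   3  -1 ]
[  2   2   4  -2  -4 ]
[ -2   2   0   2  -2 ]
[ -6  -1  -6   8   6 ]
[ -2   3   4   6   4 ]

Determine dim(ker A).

Row reduce to echelon form.
R2 ← R2 + (2)·R1: [0, 6, 8, 4, -6]
R3 ← R3 − (2)·R1: [0, -2, -4, -4, 0]
R4 ← R4 − (6)·R1: [0, -13, -18, -10, 12]
R5 ← R5 − (2)·R1: [0, -1, 0, 0, 6]
R3 ← R3 + (1/3)·R2: [0, 0, -4/3, -8/3, -2]
R4 ← R4 + (13/6)·R2: [0, 0, -2/3, -4/3, -1]
R5 ← R5 + (1/6)·R2: [0, 0, 4/3, 2/3, 5]
R4 ← R4 − (1/2)·R3: [0, 0, 0, 0, 0]
R5 ← R5 + R3: [0, 0, 0, -2, 3]
Swap R4 ↔ R5
4 nonzero rows, so rank(A) = 4.
A has 5 columns; by rank–nullity, nullity = 5 − 4 = 1.

1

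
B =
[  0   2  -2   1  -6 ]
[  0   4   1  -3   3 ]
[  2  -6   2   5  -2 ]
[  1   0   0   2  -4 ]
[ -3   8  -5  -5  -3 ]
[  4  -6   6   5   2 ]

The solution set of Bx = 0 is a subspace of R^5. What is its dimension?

Row reduce to echelon form.
Swap R1 ↔ R3
R4 ← R4 − (1/2)·R1: [0, 3, -1, -1/2, -3]
R5 ← R5 + (3/2)·R1: [0, -1, -2, 5/2, -6]
R6 ← R6 − (2)·R1: [0, 6, 2, -5, 6]
R3 ← R3 − (1/2)·R2: [0, 0, -5/2, 5/2, -15/2]
R4 ← R4 − (3/4)·R2: [0, 0, -7/4, 7/4, -21/4]
R5 ← R5 + (1/4)·R2: [0, 0, -7/4, 7/4, -21/4]
R6 ← R6 − (3/2)·R2: [0, 0, 1/2, -1/2, 3/2]
R4 ← R4 − (7/10)·R3: [0, 0, 0, 0, 0]
R5 ← R5 − (7/10)·R3: [0, 0, 0, 0, 0]
R6 ← R6 + (1/5)·R3: [0, 0, 0, 0, 0]
3 nonzero rows, so rank(B) = 3.
B has 5 columns; by rank–nullity, nullity = 5 − 3 = 2.

2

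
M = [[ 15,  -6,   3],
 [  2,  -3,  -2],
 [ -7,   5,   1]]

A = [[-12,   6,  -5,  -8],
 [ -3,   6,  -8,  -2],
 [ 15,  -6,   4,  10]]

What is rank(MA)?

2

First compute MA:
[[-117,  36, -15, -78],
 [-45,   6,   6, -30],
 [ 84, -18,  -1,  56]]
Now row reduce the product.
R2 ← R2 − (5/13)·R1: [0, -102/13, 153/13, 0]
R3 ← R3 + (28/39)·R1: [0, 102/13, -153/13, 0]
R3 ← R3 + R2: [0, 0, 0, 0]
2 nonzero rows, so rank(MA) = 2.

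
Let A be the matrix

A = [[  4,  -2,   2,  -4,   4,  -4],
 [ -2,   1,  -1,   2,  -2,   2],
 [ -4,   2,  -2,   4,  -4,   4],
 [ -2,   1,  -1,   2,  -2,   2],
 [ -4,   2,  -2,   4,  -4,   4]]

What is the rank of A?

1

Row reduce to echelon form.
R2 ← R2 + (1/2)·R1: [0, 0, 0, 0, 0, 0]
R3 ← R3 + R1: [0, 0, 0, 0, 0, 0]
R4 ← R4 + (1/2)·R1: [0, 0, 0, 0, 0, 0]
R5 ← R5 + R1: [0, 0, 0, 0, 0, 0]
Echelon form has 1 nonzero row, so rank(A) = 1.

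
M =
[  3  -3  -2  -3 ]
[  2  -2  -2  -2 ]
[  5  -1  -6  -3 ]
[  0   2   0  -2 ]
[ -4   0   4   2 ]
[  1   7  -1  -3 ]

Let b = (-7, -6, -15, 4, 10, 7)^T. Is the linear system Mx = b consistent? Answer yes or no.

Row reduce the augmented matrix [M | b].
R2 ← R2 − (2/3)·R1: [0, 0, -2/3, 0, -4/3]
R3 ← R3 − (5/3)·R1: [0, 4, -8/3, 2, -10/3]
R5 ← R5 + (4/3)·R1: [0, -4, 4/3, -2, 2/3]
R6 ← R6 − (1/3)·R1: [0, 8, -1/3, -2, 28/3]
Swap R2 ↔ R3
R4 ← R4 − (1/2)·R2: [0, 0, 4/3, -3, 17/3]
R5 ← R5 + R2: [0, 0, -4/3, 0, -8/3]
R6 ← R6 − (2)·R2: [0, 0, 5, -6, 16]
R4 ← R4 + (2)·R3: [0, 0, 0, -3, 3]
R5 ← R5 − (2)·R3: [0, 0, 0, 0, 0]
R6 ← R6 + (15/2)·R3: [0, 0, 0, -6, 6]
R6 ← R6 − (2)·R4: [0, 0, 0, 0, 0]
The echelon form has 4 nonzero rows, and every pivot lies in the first 4 columns, so rank(M) = rank([M|b]) = 4.
The system is consistent.

yes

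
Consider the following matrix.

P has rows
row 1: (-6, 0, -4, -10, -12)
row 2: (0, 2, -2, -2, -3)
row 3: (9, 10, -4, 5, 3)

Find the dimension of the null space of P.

3

Row reduce to echelon form.
R3 ← R3 + (3/2)·R1: [0, 10, -10, -10, -15]
R3 ← R3 − (5)·R2: [0, 0, 0, 0, 0]
2 nonzero rows, so rank(P) = 2.
P has 5 columns; by rank–nullity, nullity = 5 − 2 = 3.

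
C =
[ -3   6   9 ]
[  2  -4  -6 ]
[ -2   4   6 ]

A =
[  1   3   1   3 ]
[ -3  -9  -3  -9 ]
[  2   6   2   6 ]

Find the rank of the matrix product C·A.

First compute CA:
[[ -3,  -9,  -3,  -9],
 [  2,   6,   2,   6],
 [ -2,  -6,  -2,  -6]]
Now row reduce the product.
R2 ← R2 + (2/3)·R1: [0, 0, 0, 0]
R3 ← R3 − (2/3)·R1: [0, 0, 0, 0]
1 nonzero row, so rank(CA) = 1.

1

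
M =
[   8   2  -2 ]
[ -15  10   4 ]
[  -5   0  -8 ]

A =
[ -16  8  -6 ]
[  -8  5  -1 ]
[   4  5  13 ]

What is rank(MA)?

3

First compute MA:
[[-152,  64, -76],
 [176, -50, 132],
 [ 48, -80, -74]]
Now row reduce the product.
R2 ← R2 + (22/19)·R1: [0, 458/19, 44]
R3 ← R3 + (6/19)·R1: [0, -1136/19, -98]
R3 ← R3 + (568/229)·R2: [0, 0, 2550/229]
3 nonzero rows, so rank(MA) = 3.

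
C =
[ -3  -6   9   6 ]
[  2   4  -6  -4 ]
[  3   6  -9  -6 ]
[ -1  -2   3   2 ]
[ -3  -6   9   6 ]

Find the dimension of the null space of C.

3

Row reduce to echelon form.
R2 ← R2 + (2/3)·R1: [0, 0, 0, 0]
R3 ← R3 + R1: [0, 0, 0, 0]
R4 ← R4 − (1/3)·R1: [0, 0, 0, 0]
R5 ← R5 − R1: [0, 0, 0, 0]
1 nonzero row, so rank(C) = 1.
C has 4 columns; by rank–nullity, nullity = 4 − 1 = 3.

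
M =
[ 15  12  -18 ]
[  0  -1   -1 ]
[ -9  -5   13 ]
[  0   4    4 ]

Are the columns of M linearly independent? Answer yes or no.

no

Row reduce M to echelon form.
R3 ← R3 + (3/5)·R1: [0, 11/5, 11/5]
R3 ← R3 + (11/5)·R2: [0, 0, 0]
R4 ← R4 + (4)·R2: [0, 0, 0]
2 pivots among 3 columns.
Only 2 < 3 pivot columns, so the columns are linearly dependent.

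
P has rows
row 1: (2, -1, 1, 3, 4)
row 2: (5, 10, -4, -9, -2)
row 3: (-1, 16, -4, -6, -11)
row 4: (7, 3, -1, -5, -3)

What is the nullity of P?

1

Row reduce to echelon form.
R2 ← R2 − (5/2)·R1: [0, 25/2, -13/2, -33/2, -12]
R3 ← R3 + (1/2)·R1: [0, 31/2, -7/2, -9/2, -9]
R4 ← R4 − (7/2)·R1: [0, 13/2, -9/2, -31/2, -17]
R3 ← R3 − (31/25)·R2: [0, 0, 114/25, 399/25, 147/25]
R4 ← R4 − (13/25)·R2: [0, 0, -28/25, -173/25, -269/25]
R4 ← R4 + (14/57)·R3: [0, 0, 0, -3, -177/19]
4 nonzero rows, so rank(P) = 4.
P has 5 columns; by rank–nullity, nullity = 5 − 4 = 1.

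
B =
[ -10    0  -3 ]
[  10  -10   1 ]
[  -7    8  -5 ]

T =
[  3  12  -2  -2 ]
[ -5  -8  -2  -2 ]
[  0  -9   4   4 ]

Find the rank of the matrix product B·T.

2

First compute BT:
[[-30, -93,   8,   8],
 [ 80, 191,   4,   4],
 [-61, -103, -22, -22]]
Now row reduce the product.
R2 ← R2 + (8/3)·R1: [0, -57, 76/3, 76/3]
R3 ← R3 − (61/30)·R1: [0, 861/10, -574/15, -574/15]
R3 ← R3 + (287/190)·R2: [0, 0, 0, 0]
2 nonzero rows, so rank(BT) = 2.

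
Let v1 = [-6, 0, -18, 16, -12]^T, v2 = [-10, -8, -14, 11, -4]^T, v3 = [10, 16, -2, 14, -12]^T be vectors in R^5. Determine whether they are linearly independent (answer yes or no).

yes

Form the matrix with these vectors as rows and row reduce.
R2 ← R2 − (5/3)·R1: [0, -8, 16, -47/3, 16]
R3 ← R3 + (5/3)·R1: [0, 16, -32, 122/3, -32]
R3 ← R3 + (2)·R2: [0, 0, 0, 28/3, 0]
3 nonzero rows, so the 3 vectors span a space of dimension 3.
Since 3 = 3, the vectors are linearly independent.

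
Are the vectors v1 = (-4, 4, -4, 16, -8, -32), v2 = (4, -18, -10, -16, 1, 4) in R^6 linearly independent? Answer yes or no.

Form the matrix with these vectors as rows and row reduce.
R2 ← R2 + R1: [0, -14, -14, 0, -7, -28]
2 nonzero rows, so the 2 vectors span a space of dimension 2.
Since 2 = 2, the vectors are linearly independent.

yes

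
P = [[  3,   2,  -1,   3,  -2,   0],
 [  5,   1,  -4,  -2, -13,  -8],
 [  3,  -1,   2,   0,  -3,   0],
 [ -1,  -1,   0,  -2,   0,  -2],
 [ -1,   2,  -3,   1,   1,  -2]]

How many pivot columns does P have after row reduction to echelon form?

4

Row reduce to echelon form.
R2 ← R2 − (5/3)·R1: [0, -7/3, -7/3, -7, -29/3, -8]
R3 ← R3 − R1: [0, -3, 3, -3, -1, 0]
R4 ← R4 + (1/3)·R1: [0, -1/3, -1/3, -1, -2/3, -2]
R5 ← R5 + (1/3)·R1: [0, 8/3, -10/3, 2, 1/3, -2]
R3 ← R3 − (9/7)·R2: [0, 0, 6, 6, 80/7, 72/7]
R4 ← R4 − (1/7)·R2: [0, 0, 0, 0, 5/7, -6/7]
R5 ← R5 + (8/7)·R2: [0, 0, -6, -6, -75/7, -78/7]
R5 ← R5 + R3: [0, 0, 0, 0, 5/7, -6/7]
R5 ← R5 − R4: [0, 0, 0, 0, 0, 0]
Echelon form has 4 nonzero rows, so rank(P) = 4.
Each nonzero row contributes one pivot column: 4 pivot columns.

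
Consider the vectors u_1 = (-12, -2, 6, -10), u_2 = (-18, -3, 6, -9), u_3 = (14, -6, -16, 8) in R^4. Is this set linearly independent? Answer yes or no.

yes

Form the matrix with these vectors as rows and row reduce.
R2 ← R2 − (3/2)·R1: [0, 0, -3, 6]
R3 ← R3 + (7/6)·R1: [0, -25/3, -9, -11/3]
Swap R2 ↔ R3
3 nonzero rows, so the 3 vectors span a space of dimension 3.
Since 3 = 3, the vectors are linearly independent.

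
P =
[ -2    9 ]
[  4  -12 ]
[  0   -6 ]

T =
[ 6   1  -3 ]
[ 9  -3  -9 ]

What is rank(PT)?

First compute PT:
[[ 69, -29, -75],
 [-84,  40,  96],
 [-54,  18,  54]]
Now row reduce the product.
R2 ← R2 + (28/23)·R1: [0, 108/23, 108/23]
R3 ← R3 + (18/23)·R1: [0, -108/23, -108/23]
R3 ← R3 + R2: [0, 0, 0]
2 nonzero rows, so rank(PT) = 2.

2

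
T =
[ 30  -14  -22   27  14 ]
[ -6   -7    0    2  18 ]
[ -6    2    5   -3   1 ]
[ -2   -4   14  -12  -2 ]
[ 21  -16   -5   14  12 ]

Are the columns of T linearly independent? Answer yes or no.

yes

Row reduce T to echelon form.
R2 ← R2 + (1/5)·R1: [0, -49/5, -22/5, 37/5, 104/5]
R3 ← R3 + (1/5)·R1: [0, -4/5, 3/5, 12/5, 19/5]
R4 ← R4 + (1/15)·R1: [0, -74/15, 188/15, -51/5, -16/15]
R5 ← R5 − (7/10)·R1: [0, -31/5, 52/5, -49/10, 11/5]
R3 ← R3 − (4/49)·R2: [0, 0, 47/49, 88/49, 103/49]
R4 ← R4 − (74/147)·R2: [0, 0, 2168/147, -2047/147, -1696/147]
R5 ← R5 − (31/49)·R2: [0, 0, 646/49, -939/98, -537/49]
R4 ← R4 − (2168/141)·R3: [0, 0, 0, -5857/141, -6184/141]
R5 ← R5 − (646/47)·R3: [0, 0, 0, -3221/94, -1873/47]
R5 ← R5 − (9663/11714)·R4: [0, 0, 0, 0, -21507/5857]
5 pivots among 5 columns.
Every column is a pivot column, so the columns are linearly independent.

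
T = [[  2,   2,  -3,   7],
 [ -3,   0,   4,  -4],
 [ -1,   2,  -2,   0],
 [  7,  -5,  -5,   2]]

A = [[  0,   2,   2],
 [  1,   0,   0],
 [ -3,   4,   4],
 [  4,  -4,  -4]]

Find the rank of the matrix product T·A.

First compute TA:
[[ 39, -36, -36],
 [-28,  26,  26],
 [  8, -10, -10],
 [ 18, -14, -14]]
Now row reduce the product.
R2 ← R2 + (28/39)·R1: [0, 2/13, 2/13]
R3 ← R3 − (8/39)·R1: [0, -34/13, -34/13]
R4 ← R4 − (6/13)·R1: [0, 34/13, 34/13]
R3 ← R3 + (17)·R2: [0, 0, 0]
R4 ← R4 − (17)·R2: [0, 0, 0]
2 nonzero rows, so rank(TA) = 2.

2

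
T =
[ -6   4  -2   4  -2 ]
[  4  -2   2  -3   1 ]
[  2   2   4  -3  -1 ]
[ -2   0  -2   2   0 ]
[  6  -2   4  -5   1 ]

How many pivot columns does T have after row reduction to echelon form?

Row reduce to echelon form.
R2 ← R2 + (2/3)·R1: [0, 2/3, 2/3, -1/3, -1/3]
R3 ← R3 + (1/3)·R1: [0, 10/3, 10/3, -5/3, -5/3]
R4 ← R4 − (1/3)·R1: [0, -4/3, -4/3, 2/3, 2/3]
R5 ← R5 + R1: [0, 2, 2, -1, -1]
R3 ← R3 − (5)·R2: [0, 0, 0, 0, 0]
R4 ← R4 + (2)·R2: [0, 0, 0, 0, 0]
R5 ← R5 − (3)·R2: [0, 0, 0, 0, 0]
Echelon form has 2 nonzero rows, so rank(T) = 2.
Each nonzero row contributes one pivot column: 2 pivot columns.

2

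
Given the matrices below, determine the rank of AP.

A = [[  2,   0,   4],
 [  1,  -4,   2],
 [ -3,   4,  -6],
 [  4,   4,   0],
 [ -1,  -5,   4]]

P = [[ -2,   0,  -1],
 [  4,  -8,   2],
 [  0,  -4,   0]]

First compute AP:
[[ -4, -16,  -2],
 [-18,  24,  -9],
 [ 22,  -8,  11],
 [  8, -32,   4],
 [-18,  24,  -9]]
Now row reduce the product.
R2 ← R2 − (9/2)·R1: [0, 96, 0]
R3 ← R3 + (11/2)·R1: [0, -96, 0]
R4 ← R4 + (2)·R1: [0, -64, 0]
R5 ← R5 − (9/2)·R1: [0, 96, 0]
R3 ← R3 + R2: [0, 0, 0]
R4 ← R4 + (2/3)·R2: [0, 0, 0]
R5 ← R5 − R2: [0, 0, 0]
2 nonzero rows, so rank(AP) = 2.

2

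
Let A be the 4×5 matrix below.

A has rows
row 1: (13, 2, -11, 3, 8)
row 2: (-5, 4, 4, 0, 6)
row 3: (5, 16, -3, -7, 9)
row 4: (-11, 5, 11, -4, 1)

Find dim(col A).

Row reduce to echelon form.
R2 ← R2 + (5/13)·R1: [0, 62/13, -3/13, 15/13, 118/13]
R3 ← R3 − (5/13)·R1: [0, 198/13, 16/13, -106/13, 77/13]
R4 ← R4 + (11/13)·R1: [0, 87/13, 22/13, -19/13, 101/13]
R3 ← R3 − (99/31)·R2: [0, 0, 61/31, -367/31, -715/31]
R4 ← R4 − (87/62)·R2: [0, 0, 125/62, -191/62, -154/31]
R4 ← R4 − (125/122)·R3: [0, 0, 0, 552/61, 2277/122]
Echelon form has 4 nonzero rows, so rank(A) = 4.
The column space has dimension equal to the rank: 4.

4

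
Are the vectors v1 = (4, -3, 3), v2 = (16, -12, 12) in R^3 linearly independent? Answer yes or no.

no

Form the matrix with these vectors as rows and row reduce.
R2 ← R2 − (4)·R1: [0, 0, 0]
1 nonzero row, so the 2 vectors span a space of dimension 1.
Since 1 < 2, the vectors are linearly dependent.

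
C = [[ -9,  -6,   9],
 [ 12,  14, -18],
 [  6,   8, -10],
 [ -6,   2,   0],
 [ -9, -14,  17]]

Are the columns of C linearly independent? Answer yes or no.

Row reduce C to echelon form.
R2 ← R2 + (4/3)·R1: [0, 6, -6]
R3 ← R3 + (2/3)·R1: [0, 4, -4]
R4 ← R4 − (2/3)·R1: [0, 6, -6]
R5 ← R5 − R1: [0, -8, 8]
R3 ← R3 − (2/3)·R2: [0, 0, 0]
R4 ← R4 − R2: [0, 0, 0]
R5 ← R5 + (4/3)·R2: [0, 0, 0]
2 pivots among 3 columns.
Only 2 < 3 pivot columns, so the columns are linearly dependent.

no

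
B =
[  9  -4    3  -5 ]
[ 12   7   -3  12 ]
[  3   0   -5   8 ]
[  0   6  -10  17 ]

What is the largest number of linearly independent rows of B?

4

Row reduce to echelon form.
R2 ← R2 − (4/3)·R1: [0, 37/3, -7, 56/3]
R3 ← R3 − (1/3)·R1: [0, 4/3, -6, 29/3]
R3 ← R3 − (4/37)·R2: [0, 0, -194/37, 283/37]
R4 ← R4 − (18/37)·R2: [0, 0, -244/37, 293/37]
R4 ← R4 − (122/97)·R3: [0, 0, 0, -165/97]
Echelon form has 4 nonzero rows, so rank(B) = 4.
The rank gives the maximum number of linearly independent rows: 4.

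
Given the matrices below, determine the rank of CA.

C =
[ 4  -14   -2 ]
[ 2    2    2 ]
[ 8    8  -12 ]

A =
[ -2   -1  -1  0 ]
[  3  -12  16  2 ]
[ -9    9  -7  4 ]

First compute CA:
[[-32, 146, -214, -36],
 [-16,  -8,  16,  12],
 [116, -212, 204, -32]]
Now row reduce the product.
R2 ← R2 − (1/2)·R1: [0, -81, 123, 30]
R3 ← R3 + (29/8)·R1: [0, 1269/4, -2287/4, -325/2]
R3 ← R3 + (47/12)·R2: [0, 0, -90, -45]
3 nonzero rows, so rank(CA) = 3.

3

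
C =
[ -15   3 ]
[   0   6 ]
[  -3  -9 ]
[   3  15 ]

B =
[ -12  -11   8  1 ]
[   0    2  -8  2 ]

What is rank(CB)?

2

First compute CB:
[[180, 171, -144,  -9],
 [  0,  12, -48,  12],
 [ 36,  15,  48, -21],
 [-36,  -3, -96,  33]]
Now row reduce the product.
R3 ← R3 − (1/5)·R1: [0, -96/5, 384/5, -96/5]
R4 ← R4 + (1/5)·R1: [0, 156/5, -624/5, 156/5]
R3 ← R3 + (8/5)·R2: [0, 0, 0, 0]
R4 ← R4 − (13/5)·R2: [0, 0, 0, 0]
2 nonzero rows, so rank(CB) = 2.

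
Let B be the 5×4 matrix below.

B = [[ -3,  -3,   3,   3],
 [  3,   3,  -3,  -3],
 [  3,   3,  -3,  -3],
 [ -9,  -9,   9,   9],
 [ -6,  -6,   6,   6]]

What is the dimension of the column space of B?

Row reduce to echelon form.
R2 ← R2 + R1: [0, 0, 0, 0]
R3 ← R3 + R1: [0, 0, 0, 0]
R4 ← R4 − (3)·R1: [0, 0, 0, 0]
R5 ← R5 − (2)·R1: [0, 0, 0, 0]
Echelon form has 1 nonzero row, so rank(B) = 1.
The column space has dimension equal to the rank: 1.

1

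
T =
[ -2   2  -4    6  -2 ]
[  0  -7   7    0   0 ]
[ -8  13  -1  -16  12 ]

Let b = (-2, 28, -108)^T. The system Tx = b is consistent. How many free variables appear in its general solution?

2

Row reduce the augmented matrix [T | b].
R3 ← R3 − (4)·R1: [0, 5, 15, -40, 20, -100]
R3 ← R3 + (5/7)·R2: [0, 0, 20, -40, 20, -80]
The echelon form has 3 nonzero rows, and every pivot lies in the first 5 columns, so rank(T) = rank([T|b]) = 3.
The system is consistent.
Free variables = (unknowns) − (rank) = 5 − 3 = 2.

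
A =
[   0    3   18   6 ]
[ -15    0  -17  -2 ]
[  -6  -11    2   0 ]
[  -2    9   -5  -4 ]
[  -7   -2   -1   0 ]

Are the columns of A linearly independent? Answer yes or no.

Row reduce A to echelon form.
Swap R1 ↔ R2
R3 ← R3 − (2/5)·R1: [0, -11, 44/5, 4/5]
R4 ← R4 − (2/15)·R1: [0, 9, -41/15, -56/15]
R5 ← R5 − (7/15)·R1: [0, -2, 104/15, 14/15]
R3 ← R3 + (11/3)·R2: [0, 0, 374/5, 114/5]
R4 ← R4 − (3)·R2: [0, 0, -851/15, -326/15]
R5 ← R5 + (2/3)·R2: [0, 0, 284/15, 74/15]
R4 ← R4 + (851/1122)·R3: [0, 0, 0, -2491/561]
R5 ← R5 − (142/561)·R3: [0, 0, 0, -470/561]
R5 ← R5 − (10/53)·R4: [0, 0, 0, 0]
4 pivots among 4 columns.
Every column is a pivot column, so the columns are linearly independent.

yes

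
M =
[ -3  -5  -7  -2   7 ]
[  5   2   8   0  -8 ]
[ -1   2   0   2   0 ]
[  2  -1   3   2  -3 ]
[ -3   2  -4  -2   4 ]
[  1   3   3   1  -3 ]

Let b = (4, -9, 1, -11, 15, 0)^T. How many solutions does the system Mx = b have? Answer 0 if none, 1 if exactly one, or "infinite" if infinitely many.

Row reduce the augmented matrix [M | b].
R2 ← R2 + (5/3)·R1: [0, -19/3, -11/3, -10/3, 11/3, -7/3]
R3 ← R3 − (1/3)·R1: [0, 11/3, 7/3, 8/3, -7/3, -1/3]
R4 ← R4 + (2/3)·R1: [0, -13/3, -5/3, 2/3, 5/3, -25/3]
R5 ← R5 − R1: [0, 7, 3, 0, -3, 11]
R6 ← R6 + (1/3)·R1: [0, 4/3, 2/3, 1/3, -2/3, 4/3]
R3 ← R3 + (11/19)·R2: [0, 0, 4/19, 14/19, -4/19, -32/19]
R4 ← R4 − (13/19)·R2: [0, 0, 16/19, 56/19, -16/19, -128/19]
R5 ← R5 + (21/19)·R2: [0, 0, -20/19, -70/19, 20/19, 160/19]
R6 ← R6 + (4/19)·R2: [0, 0, -2/19, -7/19, 2/19, 16/19]
R4 ← R4 − (4)·R3: [0, 0, 0, 0, 0, 0]
R5 ← R5 + (5)·R3: [0, 0, 0, 0, 0, 0]
R6 ← R6 + (1/2)·R3: [0, 0, 0, 0, 0, 0]
The echelon form has 3 nonzero rows, and every pivot lies in the first 5 columns, so rank(M) = rank([M|b]) = 3.
The system is consistent.
rank = 3 < 5 unknowns, so there are infinitely many solutions.

infinite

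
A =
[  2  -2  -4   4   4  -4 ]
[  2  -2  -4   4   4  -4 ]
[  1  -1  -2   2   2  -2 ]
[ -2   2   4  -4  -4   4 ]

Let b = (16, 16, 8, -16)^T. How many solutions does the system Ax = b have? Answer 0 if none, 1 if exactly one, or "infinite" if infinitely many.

Row reduce the augmented matrix [A | b].
R2 ← R2 − R1: [0, 0, 0, 0, 0, 0, 0]
R3 ← R3 − (1/2)·R1: [0, 0, 0, 0, 0, 0, 0]
R4 ← R4 + R1: [0, 0, 0, 0, 0, 0, 0]
The echelon form has 1 nonzero rows, and every pivot lies in the first 6 columns, so rank(A) = rank([A|b]) = 1.
The system is consistent.
rank = 1 < 6 unknowns, so there are infinitely many solutions.

infinite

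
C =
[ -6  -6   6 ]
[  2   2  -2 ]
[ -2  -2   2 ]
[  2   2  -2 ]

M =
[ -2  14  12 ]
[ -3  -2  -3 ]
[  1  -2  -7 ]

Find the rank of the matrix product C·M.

1

First compute CM:
[[ 36, -84, -96],
 [-12,  28,  32],
 [ 12, -28, -32],
 [-12,  28,  32]]
Now row reduce the product.
R2 ← R2 + (1/3)·R1: [0, 0, 0]
R3 ← R3 − (1/3)·R1: [0, 0, 0]
R4 ← R4 + (1/3)·R1: [0, 0, 0]
1 nonzero row, so rank(CM) = 1.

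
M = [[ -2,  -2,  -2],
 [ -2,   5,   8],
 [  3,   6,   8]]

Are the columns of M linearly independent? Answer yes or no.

Row reduce M to echelon form.
R2 ← R2 − R1: [0, 7, 10]
R3 ← R3 + (3/2)·R1: [0, 3, 5]
R3 ← R3 − (3/7)·R2: [0, 0, 5/7]
3 pivots among 3 columns.
Every column is a pivot column, so the columns are linearly independent.

yes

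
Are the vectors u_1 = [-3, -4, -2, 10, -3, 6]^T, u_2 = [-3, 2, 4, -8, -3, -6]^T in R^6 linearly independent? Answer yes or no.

Form the matrix with these vectors as rows and row reduce.
R2 ← R2 − R1: [0, 6, 6, -18, 0, -12]
2 nonzero rows, so the 2 vectors span a space of dimension 2.
Since 2 = 2, the vectors are linearly independent.

yes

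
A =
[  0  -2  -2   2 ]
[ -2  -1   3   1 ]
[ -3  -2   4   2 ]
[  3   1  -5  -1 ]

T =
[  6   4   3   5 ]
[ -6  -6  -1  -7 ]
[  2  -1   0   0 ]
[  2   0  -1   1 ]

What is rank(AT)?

First compute AT:
[[ 12,  14,   0,  16],
 [  2,  -5,  -6,  -2],
 [  6,  -4,  -9,   1],
 [  0,  11,   9,   7]]
Now row reduce the product.
R2 ← R2 − (1/6)·R1: [0, -22/3, -6, -14/3]
R3 ← R3 − (1/2)·R1: [0, -11, -9, -7]
R3 ← R3 − (3/2)·R2: [0, 0, 0, 0]
R4 ← R4 + (3/2)·R2: [0, 0, 0, 0]
2 nonzero rows, so rank(AT) = 2.

2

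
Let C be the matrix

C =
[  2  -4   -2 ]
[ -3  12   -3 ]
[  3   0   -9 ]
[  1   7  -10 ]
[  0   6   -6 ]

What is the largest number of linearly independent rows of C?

2

Row reduce to echelon form.
R2 ← R2 + (3/2)·R1: [0, 6, -6]
R3 ← R3 − (3/2)·R1: [0, 6, -6]
R4 ← R4 − (1/2)·R1: [0, 9, -9]
R3 ← R3 − R2: [0, 0, 0]
R4 ← R4 − (3/2)·R2: [0, 0, 0]
R5 ← R5 − R2: [0, 0, 0]
Echelon form has 2 nonzero rows, so rank(C) = 2.
The rank gives the maximum number of linearly independent rows: 2.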